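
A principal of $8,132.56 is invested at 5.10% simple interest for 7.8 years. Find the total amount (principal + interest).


Total amount formula: A = P(1 + rt) = P + P·r·t
Interest: I = P × r × t = $8,132.56 × 0.051 × 7.8 = $3,235.13
A = P + I = $8,132.56 + $3,235.13 = $11,367.69

A = P + I = P(1 + rt) = $11,367.69


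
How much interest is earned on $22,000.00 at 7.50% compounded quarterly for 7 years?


Compound interest earned = final amount − principal.
A = P(1 + r/n)^(nt) = $22,000.00 × (1 + 0.075/4)^(4 × 7) = $37,009.74
Interest = A − P = $37,009.74 − $22,000.00 = $15,009.74

Interest = A - P = $15,009.74


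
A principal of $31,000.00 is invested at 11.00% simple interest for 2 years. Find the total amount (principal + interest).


Total amount formula: A = P(1 + rt) = P + P·r·t
Interest: I = P × r × t = $31,000.00 × 0.11 × 2 = $6,820.00
A = P + I = $31,000.00 + $6,820.00 = $37,820.00

A = P + I = P(1 + rt) = $37,820.00


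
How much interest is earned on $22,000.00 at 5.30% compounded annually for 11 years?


Compound interest earned = final amount − principal.
A = P(1 + r/n)^(nt) = $22,000.00 × (1 + 0.053/1)^(1 × 11) = $38,827.08
Interest = A − P = $38,827.08 − $22,000.00 = $16,827.08

Interest = A - P = $16,827.08


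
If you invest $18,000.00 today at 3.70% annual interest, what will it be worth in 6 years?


Future value formula: FV = PV × (1 + r)^t
FV = $18,000.00 × (1 + 0.037)^6
FV = $18,000.00 × 1.2435766
FV = $22,384.38

FV = PV × (1 + r)^t = $22,384.38


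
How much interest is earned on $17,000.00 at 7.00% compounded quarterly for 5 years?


Compound interest earned = final amount − principal.
A = P(1 + r/n)^(nt) = $17,000.00 × (1 + 0.07/4)^(4 × 5) = $24,051.23
Interest = A − P = $24,051.23 − $17,000.00 = $7,051.23

Interest = A - P = $7,051.23


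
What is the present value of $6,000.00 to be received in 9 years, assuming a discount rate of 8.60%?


Present value formula: PV = FV / (1 + r)^t
PV = $6,000.00 / (1 + 0.086)^9
PV = $6,000.00 / 2.101205
PV = $2,855.50

PV = FV / (1 + r)^t = $2,855.50


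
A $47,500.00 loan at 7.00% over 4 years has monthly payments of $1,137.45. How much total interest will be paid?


Total paid over the life of the loan = PMT × n.
Total paid = $1,137.45 × 48 = $54,597.60
Total interest = total paid − principal = $54,597.60 − $47,500.00 = $7,097.60

Total interest = (PMT × n) - PV = $7,097.60


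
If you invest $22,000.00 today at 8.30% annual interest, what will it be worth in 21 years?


Future value formula: FV = PV × (1 + r)^t
FV = $22,000.00 × (1 + 0.083)^21
FV = $22,000.00 × 5.335776
FV = $117,387.07

FV = PV × (1 + r)^t = $117,387.07


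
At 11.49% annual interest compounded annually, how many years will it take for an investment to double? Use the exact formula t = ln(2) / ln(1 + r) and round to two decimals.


Doubling condition: (1 + r)^t = 2
Take ln of both sides: t × ln(1 + r) = ln(2)
t = ln(2) / ln(1 + r)
t = 0.693147 / 0.108765
t = 6.37

t = ln(2) / ln(1 + r) = 6.37 years


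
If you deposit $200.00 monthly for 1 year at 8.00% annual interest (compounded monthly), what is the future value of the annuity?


Future value of an ordinary annuity: FV = PMT × ((1 + r)^n − 1) / r
Monthly rate r = 0.08/12 ≈ 0.00666667, n = 12
FV = $200.00 × ((1 + 0.08/12)^12 − 1) / (0.08/12)
FV = $200.00 × 12.449926
FV = $2,489.99

FV = PMT × ((1+r)^n - 1)/r = $2,489.99


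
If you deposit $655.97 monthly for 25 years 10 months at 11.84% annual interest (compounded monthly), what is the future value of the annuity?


Future value of an ordinary annuity: FV = PMT × ((1 + r)^n − 1) / r
Monthly rate r = 0.1184/12 ≈ 0.00986667, n = 310
FV = $655.97 × ((1 + 0.1184/12)^310 − 1) / (0.1184/12)
FV = $655.97 × 2025.225762
FV = $1,328,487.34

FV = PMT × ((1+r)^n - 1)/r = $1,328,487.34


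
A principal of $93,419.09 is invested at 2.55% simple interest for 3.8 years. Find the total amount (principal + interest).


Total amount formula: A = P(1 + rt) = P + P·r·t
Interest: I = P × r × t = $93,419.09 × 0.0255 × 3.8 = $9,052.31
A = P + I = $93,419.09 + $9,052.31 = $102,471.40

A = P + I = P(1 + rt) = $102,471.40


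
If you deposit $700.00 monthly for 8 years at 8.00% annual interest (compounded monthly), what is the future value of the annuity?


Future value of an ordinary annuity: FV = PMT × ((1 + r)^n − 1) / r
Monthly rate r = 0.08/12 ≈ 0.00666667, n = 96
FV = $700.00 × ((1 + 0.08/12)^96 − 1) / (0.08/12)
FV = $700.00 × 133.868583
FV = $93,708.01

FV = PMT × ((1+r)^n - 1)/r = $93,708.01


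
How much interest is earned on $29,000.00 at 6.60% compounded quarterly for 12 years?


Compound interest earned = final amount − principal.
A = P(1 + r/n)^(nt) = $29,000.00 × (1 + 0.066/4)^(4 × 12) = $63,613.95
Interest = A − P = $63,613.95 − $29,000.00 = $34,613.95

Interest = A - P = $34,613.95


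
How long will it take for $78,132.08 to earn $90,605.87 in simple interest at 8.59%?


Rearrange the simple interest formula for t:
I = P × r × t  ⇒  t = I / (P × r)
t = $90,605.87 / ($78,132.08 × 0.0859)
t = 13.5

t = I/(P×r) = 13.5 years


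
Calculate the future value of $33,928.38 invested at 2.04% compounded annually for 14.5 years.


Compound interest formula: A = P(1 + r/n)^(nt)
A = $33,928.38 × (1 + 0.0204/1)^(1 × 14.5)
Growth factor: (1 + 0.0204/1)^14.5 = 1.340205896
A = $33,928.38 × 1.340205896
A = $45,471.01

A = P(1 + r/n)^(nt) = $45,471.01


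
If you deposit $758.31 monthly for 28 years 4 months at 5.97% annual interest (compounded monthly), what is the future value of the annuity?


Future value of an ordinary annuity: FV = PMT × ((1 + r)^n − 1) / r
Monthly rate r = 0.0597/12 = 0.004975, n = 340
FV = $758.31 × ((1 + 0.0597/12)^340 − 1) / (0.0597/12)
FV = $758.31 × 885.407413
FV = $671,413.30

FV = PMT × ((1+r)^n - 1)/r = $671,413.30


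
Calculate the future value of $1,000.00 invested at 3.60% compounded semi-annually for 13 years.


Compound interest formula: A = P(1 + r/n)^(nt)
A = $1,000.00 × (1 + 0.036/2)^(2 × 13)
Growth factor: (1 + 0.036/2)^26 = 1.5901651
A = $1,000.00 × 1.5901651
A = $1,590.17

A = P(1 + r/n)^(nt) = $1,590.17


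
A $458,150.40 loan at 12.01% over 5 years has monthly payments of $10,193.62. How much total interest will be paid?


Total paid over the life of the loan = PMT × n.
Total paid = $10,193.62 × 60 = $611,617.20
Total interest = total paid − principal = $611,617.20 − $458,150.40 = $153,466.80

Total interest = (PMT × n) - PV = $153,466.80


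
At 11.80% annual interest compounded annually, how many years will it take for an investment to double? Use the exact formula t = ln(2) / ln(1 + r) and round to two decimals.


Doubling condition: (1 + r)^t = 2
Take ln of both sides: t × ln(1 + r) = ln(2)
t = ln(2) / ln(1 + r)
t = 0.693147 / 0.111541
t = 6.21

t = ln(2) / ln(1 + r) = 6.21 years


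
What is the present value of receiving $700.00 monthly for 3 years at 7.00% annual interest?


Present value of an ordinary annuity: PV = PMT × (1 − (1 + r)^(−n)) / r
Monthly rate r = 0.07/12 ≈ 0.00583333, n = 36
PV = $700.00 × (1 − (1 + 0.07/12)^(−36)) / (0.07/12)
PV = $700.00 × 32.3864645
PV = $22,670.53

PV = PMT × (1-(1+r)^(-n))/r = $22,670.53


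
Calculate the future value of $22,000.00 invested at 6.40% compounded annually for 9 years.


Compound interest formula: A = P(1 + r/n)^(nt)
A = $22,000.00 × (1 + 0.064/1)^(1 × 9)
Growth factor: (1 + 0.064/1)^9 = 1.7477313
A = $22,000.00 × 1.7477313
A = $38,450.09

A = P(1 + r/n)^(nt) = $38,450.09


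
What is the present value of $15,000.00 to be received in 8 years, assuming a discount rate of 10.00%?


Present value formula: PV = FV / (1 + r)^t
PV = $15,000.00 / (1 + 0.1)^8
PV = $15,000.00 / 2.143589
PV = $6,997.61

PV = FV / (1 + r)^t = $6,997.61


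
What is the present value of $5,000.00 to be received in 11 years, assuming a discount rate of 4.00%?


Present value formula: PV = FV / (1 + r)^t
PV = $5,000.00 / (1 + 0.04)^11
PV = $5,000.00 / 1.539454
PV = $3,247.90

PV = FV / (1 + r)^t = $3,247.90


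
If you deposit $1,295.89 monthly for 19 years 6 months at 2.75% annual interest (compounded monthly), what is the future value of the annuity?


Future value of an ordinary annuity: FV = PMT × ((1 + r)^n − 1) / r
Monthly rate r = 0.0275/12 ≈ 0.00229167, n = 234
FV = $1,295.89 × ((1 + 0.0275/12)^234 − 1) / (0.0275/12)
FV = $1,295.89 × 309.179063
FV = $400,662.06

FV = PMT × ((1+r)^n - 1)/r = $400,662.06


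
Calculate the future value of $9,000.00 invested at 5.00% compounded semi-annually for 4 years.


Compound interest formula: A = P(1 + r/n)^(nt)
A = $9,000.00 × (1 + 0.05/2)^(2 × 4)
Growth factor: (1 + 0.05/2)^8 = 1.218403
A = $9,000.00 × 1.218403
A = $10,965.63

A = P(1 + r/n)^(nt) = $10,965.63


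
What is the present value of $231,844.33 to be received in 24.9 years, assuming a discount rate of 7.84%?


Present value formula: PV = FV / (1 + r)^t
PV = $231,844.33 / (1 + 0.0784)^24.9
PV = $231,844.33 / 6.549664
PV = $35,397.90

PV = FV / (1 + r)^t = $35,397.90


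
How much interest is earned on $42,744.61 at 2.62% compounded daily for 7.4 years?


Compound interest earned = final amount − principal.
A = P(1 + r/n)^(nt) = $42,744.61 × (1 + 0.0262/365)^(365 × 7.4) = $51,889.48
Interest = A − P = $51,889.48 − $42,744.61 = $9,144.87

Interest = A - P = $9,144.87


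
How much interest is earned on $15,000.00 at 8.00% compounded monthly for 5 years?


Compound interest earned = final amount − principal.
A = P(1 + r/n)^(nt) = $15,000.00 × (1 + 0.08/12)^(12 × 5) = $22,347.69
Interest = A − P = $22,347.69 − $15,000.00 = $7,347.69

Interest = A - P = $7,347.69


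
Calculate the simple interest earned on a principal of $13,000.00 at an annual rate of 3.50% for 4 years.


Simple interest formula: I = P × r × t
I = $13,000.00 × 0.035 × 4
I = $1,820.00

I = P × r × t = $1,820.00


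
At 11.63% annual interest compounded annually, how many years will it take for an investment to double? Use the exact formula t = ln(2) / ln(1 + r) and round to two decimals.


Doubling condition: (1 + r)^t = 2
Take ln of both sides: t × ln(1 + r) = ln(2)
t = ln(2) / ln(1 + r)
t = 0.693147 / 0.110020
t = 6.30

t = ln(2) / ln(1 + r) = 6.30 years


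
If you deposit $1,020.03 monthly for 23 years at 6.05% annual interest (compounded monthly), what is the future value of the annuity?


Future value of an ordinary annuity: FV = PMT × ((1 + r)^n − 1) / r
Monthly rate r = 0.0605/12 ≈ 0.00504167, n = 276
FV = $1,020.03 × ((1 + 0.0605/12)^276 − 1) / (0.0605/12)
FV = $1,020.03 × 596.398895
FV = $608,344.76

FV = PMT × ((1+r)^n - 1)/r = $608,344.76


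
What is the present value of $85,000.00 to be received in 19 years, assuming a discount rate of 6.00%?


Present value formula: PV = FV / (1 + r)^t
PV = $85,000.00 / (1 + 0.06)^19
PV = $85,000.00 / 3.0255995
PV = $28,093.61

PV = FV / (1 + r)^t = $28,093.61


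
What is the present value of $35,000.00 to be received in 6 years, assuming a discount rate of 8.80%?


Present value formula: PV = FV / (1 + r)^t
PV = $35,000.00 / (1 + 0.088)^6
PV = $35,000.00 / 1.658721
PV = $21,100.59

PV = FV / (1 + r)^t = $21,100.59


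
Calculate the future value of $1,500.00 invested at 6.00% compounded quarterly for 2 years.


Compound interest formula: A = P(1 + r/n)^(nt)
A = $1,500.00 × (1 + 0.06/4)^(4 × 2)
Growth factor: (1 + 0.06/4)^8 = 1.126493
A = $1,500.00 × 1.126493
A = $1,689.74

A = P(1 + r/n)^(nt) = $1,689.74


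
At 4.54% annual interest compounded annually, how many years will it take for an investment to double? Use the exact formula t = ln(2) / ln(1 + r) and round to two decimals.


Doubling condition: (1 + r)^t = 2
Take ln of both sides: t × ln(1 + r) = ln(2)
t = ln(2) / ln(1 + r)
t = 0.693147 / 0.044400
t = 15.61

t = ln(2) / ln(1 + r) = 15.61 years


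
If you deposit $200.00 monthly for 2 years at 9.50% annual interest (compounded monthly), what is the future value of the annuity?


Future value of an ordinary annuity: FV = PMT × ((1 + r)^n − 1) / r
Monthly rate r = 0.095/12 ≈ 0.00791667, n = 24
FV = $200.00 × ((1 + 0.095/12)^24 − 1) / (0.095/12)
FV = $200.00 × 26.317295
FV = $5,263.46

FV = PMT × ((1+r)^n - 1)/r = $5,263.46


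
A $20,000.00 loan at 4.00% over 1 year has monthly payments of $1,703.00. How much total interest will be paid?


Total paid over the life of the loan = PMT × n.
Total paid = $1,703.00 × 12 = $20,436.00
Total interest = total paid − principal = $20,436.00 − $20,000.00 = $436.00

Total interest = (PMT × n) - PV = $436.00


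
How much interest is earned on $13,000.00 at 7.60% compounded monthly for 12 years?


Compound interest earned = final amount − principal.
A = P(1 + r/n)^(nt) = $13,000.00 × (1 + 0.076/12)^(12 × 12) = $32,267.92
Interest = A − P = $32,267.92 − $13,000.00 = $19,267.92

Interest = A - P = $19,267.92


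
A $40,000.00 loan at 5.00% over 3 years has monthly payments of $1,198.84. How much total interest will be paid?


Total paid over the life of the loan = PMT × n.
Total paid = $1,198.84 × 36 = $43,158.24
Total interest = total paid − principal = $43,158.24 − $40,000.00 = $3,158.24

Total interest = (PMT × n) - PV = $3,158.24


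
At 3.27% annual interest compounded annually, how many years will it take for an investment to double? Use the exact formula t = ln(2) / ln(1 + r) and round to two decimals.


Doubling condition: (1 + r)^t = 2
Take ln of both sides: t × ln(1 + r) = ln(2)
t = ln(2) / ln(1 + r)
t = 0.693147 / 0.032177
t = 21.54

t = ln(2) / ln(1 + r) = 21.54 years


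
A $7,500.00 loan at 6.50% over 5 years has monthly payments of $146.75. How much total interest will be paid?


Total paid over the life of the loan = PMT × n.
Total paid = $146.75 × 60 = $8,805.00
Total interest = total paid − principal = $8,805.00 − $7,500.00 = $1,305.00

Total interest = (PMT × n) - PV = $1,305.00


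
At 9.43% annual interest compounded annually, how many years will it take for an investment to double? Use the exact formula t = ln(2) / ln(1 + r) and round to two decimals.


Doubling condition: (1 + r)^t = 2
Take ln of both sides: t × ln(1 + r) = ln(2)
t = ln(2) / ln(1 + r)
t = 0.693147 / 0.090115
t = 7.69

t = ln(2) / ln(1 + r) = 7.69 years


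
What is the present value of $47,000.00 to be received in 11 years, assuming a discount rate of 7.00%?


Present value formula: PV = FV / (1 + r)^t
PV = $47,000.00 / (1 + 0.07)^11
PV = $47,000.00 / 2.104852
PV = $22,329.36

PV = FV / (1 + r)^t = $22,329.36


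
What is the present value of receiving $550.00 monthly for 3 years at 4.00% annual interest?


Present value of an ordinary annuity: PV = PMT × (1 − (1 + r)^(−n)) / r
Monthly rate r = 0.04/12 ≈ 0.00333333, n = 36
PV = $550.00 × (1 − (1 + 0.04/12)^(−36)) / (0.04/12)
PV = $550.00 × 33.870766
PV = $18,628.92

PV = PMT × (1-(1+r)^(-n))/r = $18,628.92


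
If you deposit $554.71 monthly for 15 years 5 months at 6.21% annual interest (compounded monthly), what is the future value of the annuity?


Future value of an ordinary annuity: FV = PMT × ((1 + r)^n − 1) / r
Monthly rate r = 0.0621/12 = 0.005175, n = 185
FV = $554.71 × ((1 + 0.0621/12)^185 − 1) / (0.0621/12)
FV = $554.71 × 308.874804
FV = $171,335.94

FV = PMT × ((1+r)^n - 1)/r = $171,335.94


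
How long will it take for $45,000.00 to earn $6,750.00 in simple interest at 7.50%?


Rearrange the simple interest formula for t:
I = P × r × t  ⇒  t = I / (P × r)
t = $6,750.00 / ($45,000.00 × 0.075)
t = 2

t = I/(P×r) = 2 years


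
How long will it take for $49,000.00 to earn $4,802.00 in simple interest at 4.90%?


Rearrange the simple interest formula for t:
I = P × r × t  ⇒  t = I / (P × r)
t = $4,802.00 / ($49,000.00 × 0.049)
t = 2

t = I/(P×r) = 2 years


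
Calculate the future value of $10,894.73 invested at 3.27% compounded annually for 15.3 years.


Compound interest formula: A = P(1 + r/n)^(nt)
A = $10,894.73 × (1 + 0.0327/1)^(1 × 15.3)
Growth factor: (1 + 0.0327/1)^15.3 = 1.6360814
A = $10,894.73 × 1.6360814
A = $17,824.67

A = P(1 + r/n)^(nt) = $17,824.67


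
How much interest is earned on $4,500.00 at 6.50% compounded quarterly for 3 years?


Compound interest earned = final amount − principal.
A = P(1 + r/n)^(nt) = $4,500.00 × (1 + 0.065/4)^(4 × 3) = $5,460.33
Interest = A − P = $5,460.33 − $4,500.00 = $960.33

Interest = A - P = $960.33


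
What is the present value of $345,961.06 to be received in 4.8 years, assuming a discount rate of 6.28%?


Present value formula: PV = FV / (1 + r)^t
PV = $345,961.06 / (1 + 0.0628)^4.8
PV = $345,961.06 / 1.3395762
PV = $258,261.58

PV = FV / (1 + r)^t = $258,261.58


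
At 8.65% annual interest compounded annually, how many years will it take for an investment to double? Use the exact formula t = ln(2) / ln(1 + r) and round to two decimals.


Doubling condition: (1 + r)^t = 2
Take ln of both sides: t × ln(1 + r) = ln(2)
t = ln(2) / ln(1 + r)
t = 0.693147 / 0.0829615
t = 8.36

t = ln(2) / ln(1 + r) = 8.36 years


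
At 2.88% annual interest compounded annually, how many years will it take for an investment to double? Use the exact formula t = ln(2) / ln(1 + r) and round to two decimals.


Doubling condition: (1 + r)^t = 2
Take ln of both sides: t × ln(1 + r) = ln(2)
t = ln(2) / ln(1 + r)
t = 0.693147 / 0.028393
t = 24.41

t = ln(2) / ln(1 + r) = 24.41 years


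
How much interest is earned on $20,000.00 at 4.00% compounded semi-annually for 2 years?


Compound interest earned = final amount − principal.
A = P(1 + r/n)^(nt) = $20,000.00 × (1 + 0.04/2)^(2 × 2) = $21,648.64
Interest = A − P = $21,648.64 − $20,000.00 = $1,648.64

Interest = A - P = $1,648.64


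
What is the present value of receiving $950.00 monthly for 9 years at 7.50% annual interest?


Present value of an ordinary annuity: PV = PMT × (1 − (1 + r)^(−n)) / r
Monthly rate r = 0.075/12 = 0.00625, n = 108
PV = $950.00 × (1 − (1 + 0.075/12)^(−108)) / (0.075/12)
PV = $950.00 × 78.363665
PV = $74,445.48

PV = PMT × (1-(1+r)^(-n))/r = $74,445.48


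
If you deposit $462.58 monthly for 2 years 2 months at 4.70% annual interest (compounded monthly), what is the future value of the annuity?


Future value of an ordinary annuity: FV = PMT × ((1 + r)^n − 1) / r
Monthly rate r = 0.047/12 ≈ 0.00391667, n = 26
FV = $462.58 × ((1 + 0.047/12)^26 − 1) / (0.047/12)
FV = $462.58 × 27.313715
FV = $12,634.78

FV = PMT × ((1+r)^n - 1)/r = $12,634.78


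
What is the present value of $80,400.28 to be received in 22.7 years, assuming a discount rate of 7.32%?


Present value formula: PV = FV / (1 + r)^t
PV = $80,400.28 / (1 + 0.0732)^22.7
PV = $80,400.28 / 4.971084
PV = $16,173.59

PV = FV / (1 + r)^t = $16,173.59


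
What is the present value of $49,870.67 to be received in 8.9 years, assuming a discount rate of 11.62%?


Present value formula: PV = FV / (1 + r)^t
PV = $49,870.67 / (1 + 0.1162)^8.9
PV = $49,870.67 / 2.660137
PV = $18,747.41

PV = FV / (1 + r)^t = $18,747.41


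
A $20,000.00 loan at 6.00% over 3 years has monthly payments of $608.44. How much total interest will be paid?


Total paid over the life of the loan = PMT × n.
Total paid = $608.44 × 36 = $21,903.84
Total interest = total paid − principal = $21,903.84 − $20,000.00 = $1,903.84

Total interest = (PMT × n) - PV = $1,903.84


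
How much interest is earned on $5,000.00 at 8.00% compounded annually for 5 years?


Compound interest earned = final amount − principal.
A = P(1 + r/n)^(nt) = $5,000.00 × (1 + 0.08/1)^(1 × 5) = $7,346.64
Interest = A − P = $7,346.64 − $5,000.00 = $2,346.64

Interest = A - P = $2,346.64


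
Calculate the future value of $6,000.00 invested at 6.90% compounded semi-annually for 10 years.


Compound interest formula: A = P(1 + r/n)^(nt)
A = $6,000.00 × (1 + 0.069/2)^(2 × 10)
Growth factor: (1 + 0.069/2)^20 = 1.970652
A = $6,000.00 × 1.970652
A = $11,823.91

A = P(1 + r/n)^(nt) = $11,823.91


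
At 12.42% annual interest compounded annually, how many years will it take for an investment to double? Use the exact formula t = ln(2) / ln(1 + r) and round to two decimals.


Doubling condition: (1 + r)^t = 2
Take ln of both sides: t × ln(1 + r) = ln(2)
t = ln(2) / ln(1 + r)
t = 0.693147 / 0.117072
t = 5.92

t = ln(2) / ln(1 + r) = 5.92 years


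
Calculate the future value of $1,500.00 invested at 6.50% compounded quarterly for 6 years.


Compound interest formula: A = P(1 + r/n)^(nt)
A = $1,500.00 × (1 + 0.065/4)^(4 × 6)
Growth factor: (1 + 0.065/4)^24 = 1.472358
A = $1,500.00 × 1.472358
A = $2,208.54

A = P(1 + r/n)^(nt) = $2,208.54


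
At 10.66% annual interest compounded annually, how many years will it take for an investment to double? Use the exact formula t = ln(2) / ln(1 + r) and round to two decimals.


Doubling condition: (1 + r)^t = 2
Take ln of both sides: t × ln(1 + r) = ln(2)
t = ln(2) / ln(1 + r)
t = 0.693147 / 0.101292
t = 6.84

t = ln(2) / ln(1 + r) = 6.84 years


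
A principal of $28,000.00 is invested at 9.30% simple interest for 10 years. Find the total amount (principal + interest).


Total amount formula: A = P(1 + rt) = P + P·r·t
Interest: I = P × r × t = $28,000.00 × 0.093 × 10 = $26,040.00
A = P + I = $28,000.00 + $26,040.00 = $54,040.00

A = P + I = P(1 + rt) = $54,040.00


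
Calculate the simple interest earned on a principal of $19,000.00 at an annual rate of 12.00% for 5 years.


Simple interest formula: I = P × r × t
I = $19,000.00 × 0.12 × 5
I = $11,400.00

I = P × r × t = $11,400.00


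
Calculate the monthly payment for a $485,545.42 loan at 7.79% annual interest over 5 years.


Loan payment formula: PMT = PV × r / (1 − (1 + r)^(−n))
Monthly rate r = 0.0779/12 ≈ 0.00649167, n = 60 months
Denominator: 1 − (1 + 0.0779/12)^(−60) = 0.3217513
PMT = $485,545.42 × (0.0779/12) / 0.3217513
PMT = $9,796.38 per month

PMT = PV × r / (1-(1+r)^(-n)) = $9,796.38/month


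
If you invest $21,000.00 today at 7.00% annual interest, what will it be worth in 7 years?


Future value formula: FV = PV × (1 + r)^t
FV = $21,000.00 × (1 + 0.07)^7
FV = $21,000.00 × 1.6057815
FV = $33,721.41

FV = PV × (1 + r)^t = $33,721.41


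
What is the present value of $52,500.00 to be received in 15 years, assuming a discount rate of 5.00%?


Present value formula: PV = FV / (1 + r)^t
PV = $52,500.00 / (1 + 0.05)^15
PV = $52,500.00 / 2.078928
PV = $25,253.40

PV = FV / (1 + r)^t = $25,253.40


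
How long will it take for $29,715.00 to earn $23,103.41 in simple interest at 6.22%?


Rearrange the simple interest formula for t:
I = P × r × t  ⇒  t = I / (P × r)
t = $23,103.41 / ($29,715.00 × 0.0622)
t = 12.5

t = I/(P×r) = 12.5 years


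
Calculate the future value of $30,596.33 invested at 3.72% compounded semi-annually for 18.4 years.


Compound interest formula: A = P(1 + r/n)^(nt)
A = $30,596.33 × (1 + 0.0372/2)^(2 × 18.4)
Growth factor: (1 + 0.0372/2)^36.8 = 1.9703126
A = $30,596.33 × 1.9703126
A = $60,284.33

A = P(1 + r/n)^(nt) = $60,284.33


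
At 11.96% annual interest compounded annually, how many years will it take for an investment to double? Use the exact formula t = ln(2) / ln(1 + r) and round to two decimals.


Doubling condition: (1 + r)^t = 2
Take ln of both sides: t × ln(1 + r) = ln(2)
t = ln(2) / ln(1 + r)
t = 0.693147 / 0.112971
t = 6.14

t = ln(2) / ln(1 + r) = 6.14 years


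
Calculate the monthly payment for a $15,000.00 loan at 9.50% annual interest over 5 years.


Loan payment formula: PMT = PV × r / (1 − (1 + r)^(−n))
Monthly rate r = 0.095/12 ≈ 0.00791667, n = 60 months
Denominator: 1 − (1 + 0.095/12)^(−60) = 0.376951
PMT = $15,000.00 × (0.095/12) / 0.376951
PMT = $315.03 per month

PMT = PV × r / (1-(1+r)^(-n)) = $315.03/month


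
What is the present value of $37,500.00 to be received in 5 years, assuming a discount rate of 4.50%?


Present value formula: PV = FV / (1 + r)^t
PV = $37,500.00 / (1 + 0.045)^5
PV = $37,500.00 / 1.246182
PV = $30,091.91

PV = FV / (1 + r)^t = $30,091.91


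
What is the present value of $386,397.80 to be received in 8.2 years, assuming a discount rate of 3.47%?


Present value formula: PV = FV / (1 + r)^t
PV = $386,397.80 / (1 + 0.0347)^8.2
PV = $386,397.80 / 1.32275217
PV = $292,116.55

PV = FV / (1 + r)^t = $292,116.55


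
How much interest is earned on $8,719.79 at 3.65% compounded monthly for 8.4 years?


Compound interest earned = final amount − principal.
A = P(1 + r/n)^(nt) = $8,719.79 × (1 + 0.0365/12)^(12 × 8.4) = $11,842.92
Interest = A − P = $11,842.92 − $8,719.79 = $3,123.13

Interest = A - P = $3,123.13


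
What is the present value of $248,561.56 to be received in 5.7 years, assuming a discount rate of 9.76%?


Present value formula: PV = FV / (1 + r)^t
PV = $248,561.56 / (1 + 0.0976)^5.7
PV = $248,561.56 / 1.7003227
PV = $146,184.93

PV = FV / (1 + r)^t = $146,184.93


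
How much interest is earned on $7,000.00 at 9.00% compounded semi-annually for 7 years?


Compound interest earned = final amount − principal.
A = P(1 + r/n)^(nt) = $7,000.00 × (1 + 0.09/2)^(2 × 7) = $12,963.61
Interest = A − P = $12,963.61 − $7,000.00 = $5,963.61

Interest = A - P = $5,963.61


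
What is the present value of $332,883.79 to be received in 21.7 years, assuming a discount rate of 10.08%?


Present value formula: PV = FV / (1 + r)^t
PV = $332,883.79 / (1 + 0.1008)^21.7
PV = $332,883.79 / 8.036607
PV = $41,420.94

PV = FV / (1 + r)^t = $41,420.94


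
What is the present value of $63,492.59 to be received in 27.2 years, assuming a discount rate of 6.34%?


Present value formula: PV = FV / (1 + r)^t
PV = $63,492.59 / (1 + 0.0634)^27.2
PV = $63,492.59 / 5.322909
PV = $11,928.17

PV = FV / (1 + r)^t = $11,928.17


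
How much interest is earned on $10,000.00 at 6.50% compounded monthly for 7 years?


Compound interest earned = final amount − principal.
A = P(1 + r/n)^(nt) = $10,000.00 × (1 + 0.065/12)^(12 × 7) = $15,742.39
Interest = A − P = $15,742.39 − $10,000.00 = $5,742.39

Interest = A - P = $5,742.39


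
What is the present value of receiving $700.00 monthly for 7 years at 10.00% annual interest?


Present value of an ordinary annuity: PV = PMT × (1 − (1 + r)^(−n)) / r
Monthly rate r = 0.1/12 ≈ 0.00833333, n = 84
PV = $700.00 × (1 − (1 + 0.1/12)^(−84)) / (0.1/12)
PV = $700.00 × 60.236667
PV = $42,165.67

PV = PMT × (1-(1+r)^(-n))/r = $42,165.67


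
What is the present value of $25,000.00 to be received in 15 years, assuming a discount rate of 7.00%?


Present value formula: PV = FV / (1 + r)^t
PV = $25,000.00 / (1 + 0.07)^15
PV = $25,000.00 / 2.759032
PV = $9,061.15

PV = FV / (1 + r)^t = $9,061.15


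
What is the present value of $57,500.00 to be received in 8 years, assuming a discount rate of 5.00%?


Present value formula: PV = FV / (1 + r)^t
PV = $57,500.00 / (1 + 0.05)^8
PV = $57,500.00 / 1.4774554
PV = $38,918.26

PV = FV / (1 + r)^t = $38,918.26


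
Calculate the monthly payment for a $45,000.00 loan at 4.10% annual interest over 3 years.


Loan payment formula: PMT = PV × r / (1 − (1 + r)^(−n))
Monthly rate r = 0.041/12 ≈ 0.00341667, n = 36 months
Denominator: 1 − (1 + 0.041/12)^(−36) = 0.115551
PMT = $45,000.00 × (0.041/12) / 0.115551
PMT = $1,330.58 per month

PMT = PV × r / (1-(1+r)^(-n)) = $1,330.58/month


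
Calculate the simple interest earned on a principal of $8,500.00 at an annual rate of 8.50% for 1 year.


Simple interest formula: I = P × r × t
I = $8,500.00 × 0.085 × 1
I = $722.50

I = P × r × t = $722.50


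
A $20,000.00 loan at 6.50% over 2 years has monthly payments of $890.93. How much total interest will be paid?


Total paid over the life of the loan = PMT × n.
Total paid = $890.93 × 24 = $21,382.32
Total interest = total paid − principal = $21,382.32 − $20,000.00 = $1,382.32

Total interest = (PMT × n) - PV = $1,382.32


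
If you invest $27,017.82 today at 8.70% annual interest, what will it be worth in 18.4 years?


Future value formula: FV = PV × (1 + r)^t
FV = $27,017.82 × (1 + 0.087)^18.4
FV = $27,017.82 × 4.6411287
FV = $125,393.18

FV = PV × (1 + r)^t = $125,393.18


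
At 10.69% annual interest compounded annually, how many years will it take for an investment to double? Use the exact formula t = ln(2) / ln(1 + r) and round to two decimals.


Doubling condition: (1 + r)^t = 2
Take ln of both sides: t × ln(1 + r) = ln(2)
t = ln(2) / ln(1 + r)
t = 0.693147 / 0.101563
t = 6.82

t = ln(2) / ln(1 + r) = 6.82 years


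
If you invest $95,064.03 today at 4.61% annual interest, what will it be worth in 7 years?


Future value formula: FV = PV × (1 + r)^t
FV = $95,064.03 × (1 + 0.0461)^7
FV = $95,064.03 × 1.37092095
FV = $130,325.27

FV = PV × (1 + r)^t = $130,325.27


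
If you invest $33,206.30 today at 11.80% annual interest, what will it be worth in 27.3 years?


Future value formula: FV = PV × (1 + r)^t
FV = $33,206.30 × (1 + 0.118)^27.3
FV = $33,206.30 × 21.0117022
FV = $697,720.89

FV = PV × (1 + r)^t = $697,720.89


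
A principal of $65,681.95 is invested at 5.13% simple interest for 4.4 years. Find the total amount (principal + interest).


Total amount formula: A = P(1 + rt) = P + P·r·t
Interest: I = P × r × t = $65,681.95 × 0.0513 × 4.4 = $14,825.73
A = P + I = $65,681.95 + $14,825.73 = $80,507.68

A = P + I = P(1 + rt) = $80,507.68


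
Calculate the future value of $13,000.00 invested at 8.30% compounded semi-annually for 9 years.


Compound interest formula: A = P(1 + r/n)^(nt)
A = $13,000.00 × (1 + 0.083/2)^(2 × 9)
Growth factor: (1 + 0.083/2)^18 = 2.0790596
A = $13,000.00 × 2.0790596
A = $27,027.77

A = P(1 + r/n)^(nt) = $27,027.77


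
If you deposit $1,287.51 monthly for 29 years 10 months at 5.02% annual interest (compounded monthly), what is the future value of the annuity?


Future value of an ordinary annuity: FV = PMT × ((1 + r)^n − 1) / r
Monthly rate r = 0.0502/12 ≈ 0.00418333, n = 358
FV = $1,287.51 × ((1 + 0.0502/12)^358 − 1) / (0.0502/12)
FV = $1,287.51 × 826.410299
FV = $1,064,011.52

FV = PMT × ((1+r)^n - 1)/r = $1,064,011.52


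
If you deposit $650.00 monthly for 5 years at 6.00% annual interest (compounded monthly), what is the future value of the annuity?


Future value of an ordinary annuity: FV = PMT × ((1 + r)^n − 1) / r
Monthly rate r = 0.06/12 = 0.005, n = 60
FV = $650.00 × ((1 + 0.06/12)^60 − 1) / (0.06/12)
FV = $650.00 × 69.770031
FV = $45,350.52

FV = PMT × ((1+r)^n - 1)/r = $45,350.52


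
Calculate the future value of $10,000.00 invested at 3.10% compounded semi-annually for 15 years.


Compound interest formula: A = P(1 + r/n)^(nt)
A = $10,000.00 × (1 + 0.031/2)^(2 × 15)
Growth factor: (1 + 0.031/2)^30 = 1.586346
A = $10,000.00 × 1.586346
A = $15,863.46

A = P(1 + r/n)^(nt) = $15,863.46


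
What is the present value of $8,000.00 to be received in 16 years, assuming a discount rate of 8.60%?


Present value formula: PV = FV / (1 + r)^t
PV = $8,000.00 / (1 + 0.086)^16
PV = $8,000.00 / 3.743495
PV = $2,137.04

PV = FV / (1 + r)^t = $2,137.04


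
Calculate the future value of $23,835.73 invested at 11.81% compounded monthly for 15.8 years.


Compound interest formula: A = P(1 + r/n)^(nt)
A = $23,835.73 × (1 + 0.1181/12)^(12 × 15.8)
Growth factor: (1 + 0.1181/12)^189.6 = 6.4035827
A = $23,835.73 × 6.4035827
A = $152,634.07

A = P(1 + r/n)^(nt) = $152,634.07


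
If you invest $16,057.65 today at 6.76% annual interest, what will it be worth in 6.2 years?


Future value formula: FV = PV × (1 + r)^t
FV = $16,057.65 × (1 + 0.0676)^6.2
FV = $16,057.65 × 1.500145
FV = $24,088.80

FV = PV × (1 + r)^t = $24,088.80


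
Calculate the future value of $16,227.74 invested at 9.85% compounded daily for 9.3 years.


Compound interest formula: A = P(1 + r/n)^(nt)
A = $16,227.74 × (1 + 0.0985/365)^(365 × 9.3)
Growth factor: (1 + 0.0985/365)^3394.5 = 2.499089
A = $16,227.74 × 2.499089
A = $40,554.57

A = P(1 + r/n)^(nt) = $40,554.57


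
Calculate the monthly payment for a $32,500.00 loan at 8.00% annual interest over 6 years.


Loan payment formula: PMT = PV × r / (1 − (1 + r)^(−n))
Monthly rate r = 0.08/12 ≈ 0.00666667, n = 72 months
Denominator: 1 − (1 + 0.08/12)^(−72) = 0.380230
PMT = $32,500.00 × (0.08/12) / 0.380230
PMT = $569.83 per month

PMT = PV × r / (1-(1+r)^(-n)) = $569.83/month


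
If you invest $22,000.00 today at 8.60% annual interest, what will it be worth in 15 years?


Future value formula: FV = PV × (1 + r)^t
FV = $22,000.00 × (1 + 0.086)^15
FV = $22,000.00 × 3.447048
FV = $75,835.06

FV = PV × (1 + r)^t = $75,835.06


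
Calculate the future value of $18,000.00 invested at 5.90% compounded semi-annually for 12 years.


Compound interest formula: A = P(1 + r/n)^(nt)
A = $18,000.00 × (1 + 0.059/2)^(2 × 12)
Growth factor: (1 + 0.059/2)^24 = 2.009243
A = $18,000.00 × 2.009243
A = $36,166.37

A = P(1 + r/n)^(nt) = $36,166.37


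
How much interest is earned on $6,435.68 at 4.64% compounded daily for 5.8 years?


Compound interest earned = final amount − principal.
A = P(1 + r/n)^(nt) = $6,435.68 × (1 + 0.0464/365)^(365 × 5.8) = $8,422.95
Interest = A − P = $8,422.95 − $6,435.68 = $1,987.27

Interest = A - P = $1,987.27


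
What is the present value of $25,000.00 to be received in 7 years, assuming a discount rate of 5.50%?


Present value formula: PV = FV / (1 + r)^t
PV = $25,000.00 / (1 + 0.055)^7
PV = $25,000.00 / 1.454679
PV = $17,185.92

PV = FV / (1 + r)^t = $17,185.92


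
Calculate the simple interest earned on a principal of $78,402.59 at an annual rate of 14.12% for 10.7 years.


Simple interest formula: I = P × r × t
I = $78,402.59 × 0.1412 × 10.7
I = $118,453.77

I = P × r × t = $118,453.77


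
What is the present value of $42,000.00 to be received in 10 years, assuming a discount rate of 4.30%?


Present value formula: PV = FV / (1 + r)^t
PV = $42,000.00 / (1 + 0.043)^10
PV = $42,000.00 / 1.523502
PV = $27,568.06

PV = FV / (1 + r)^t = $27,568.06


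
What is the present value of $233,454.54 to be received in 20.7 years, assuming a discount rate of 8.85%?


Present value formula: PV = FV / (1 + r)^t
PV = $233,454.54 / (1 + 0.0885)^20.7
PV = $233,454.54 / 5.785602
PV = $40,350.95

PV = FV / (1 + r)^t = $40,350.95


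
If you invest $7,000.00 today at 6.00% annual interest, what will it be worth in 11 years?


Future value formula: FV = PV × (1 + r)^t
FV = $7,000.00 × (1 + 0.06)^11
FV = $7,000.00 × 1.898299
FV = $13,288.09

FV = PV × (1 + r)^t = $13,288.09


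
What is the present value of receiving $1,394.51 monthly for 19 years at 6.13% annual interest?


Present value of an ordinary annuity: PV = PMT × (1 − (1 + r)^(−n)) / r
Monthly rate r = 0.0613/12 ≈ 0.00510833, n = 228
PV = $1,394.51 × (1 − (1 + 0.0613/12)^(−228)) / (0.0613/12)
PV = $1,394.51 × 134.497356
PV = $187,557.91

PV = PMT × (1-(1+r)^(-n))/r = $187,557.91


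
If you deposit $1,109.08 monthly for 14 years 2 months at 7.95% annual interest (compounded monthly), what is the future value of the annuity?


Future value of an ordinary annuity: FV = PMT × ((1 + r)^n − 1) / r
Monthly rate r = 0.0795/12 = 0.006625, n = 170
FV = $1,109.08 × ((1 + 0.0795/12)^170 − 1) / (0.0795/12)
FV = $1,109.08 × 312.850656
FV = $346,976.41

FV = PMT × ((1+r)^n - 1)/r = $346,976.41


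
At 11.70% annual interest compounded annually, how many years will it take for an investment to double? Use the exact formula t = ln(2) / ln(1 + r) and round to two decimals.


Doubling condition: (1 + r)^t = 2
Take ln of both sides: t × ln(1 + r) = ln(2)
t = ln(2) / ln(1 + r)
t = 0.693147 / 0.110647
t = 6.26

t = ln(2) / ln(1 + r) = 6.26 years


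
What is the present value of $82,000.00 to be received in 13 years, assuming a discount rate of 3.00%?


Present value formula: PV = FV / (1 + r)^t
PV = $82,000.00 / (1 + 0.03)^13
PV = $82,000.00 / 1.4685337
PV = $55,838.01

PV = FV / (1 + r)^t = $55,838.01


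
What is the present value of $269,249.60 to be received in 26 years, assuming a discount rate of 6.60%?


Present value formula: PV = FV / (1 + r)^t
PV = $269,249.60 / (1 + 0.066)^26
PV = $269,249.60 / 5.268504
PV = $51,105.51

PV = FV / (1 + r)^t = $51,105.51


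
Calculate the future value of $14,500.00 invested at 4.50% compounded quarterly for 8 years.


Compound interest formula: A = P(1 + r/n)^(nt)
A = $14,500.00 × (1 + 0.045/4)^(4 × 8)
Growth factor: (1 + 0.045/4)^32 = 1.4304514
A = $14,500.00 × 1.4304514
A = $20,741.55

A = P(1 + r/n)^(nt) = $20,741.55


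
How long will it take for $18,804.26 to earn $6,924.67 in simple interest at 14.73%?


Rearrange the simple interest formula for t:
I = P × r × t  ⇒  t = I / (P × r)
t = $6,924.67 / ($18,804.26 × 0.1473)
t = 2.5

t = I/(P×r) = 2.5 years


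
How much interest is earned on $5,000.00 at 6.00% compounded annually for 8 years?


Compound interest earned = final amount − principal.
A = P(1 + r/n)^(nt) = $5,000.00 × (1 + 0.06/1)^(1 × 8) = $7,969.24
Interest = A − P = $7,969.24 − $5,000.00 = $2,969.24

Interest = A - P = $2,969.24


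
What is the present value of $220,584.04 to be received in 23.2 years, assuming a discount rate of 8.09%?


Present value formula: PV = FV / (1 + r)^t
PV = $220,584.04 / (1 + 0.0809)^23.2
PV = $220,584.04 / 6.078886
PV = $36,286.92

PV = FV / (1 + r)^t = $36,286.92


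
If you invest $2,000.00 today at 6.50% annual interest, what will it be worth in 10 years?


Future value formula: FV = PV × (1 + r)^t
FV = $2,000.00 × (1 + 0.065)^10
FV = $2,000.00 × 1.877137
FV = $3,754.27

FV = PV × (1 + r)^t = $3,754.27


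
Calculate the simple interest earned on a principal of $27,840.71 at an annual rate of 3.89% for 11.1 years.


Simple interest formula: I = P × r × t
I = $27,840.71 × 0.0389 × 11.1
I = $12,021.34

I = P × r × t = $12,021.34


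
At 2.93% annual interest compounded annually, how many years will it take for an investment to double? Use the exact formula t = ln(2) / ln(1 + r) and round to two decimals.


Doubling condition: (1 + r)^t = 2
Take ln of both sides: t × ln(1 + r) = ln(2)
t = ln(2) / ln(1 + r)
t = 0.693147 / 0.028879
t = 24.00

t = ln(2) / ln(1 + r) = 24.00 years


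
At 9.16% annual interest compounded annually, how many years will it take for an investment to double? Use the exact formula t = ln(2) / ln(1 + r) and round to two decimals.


Doubling condition: (1 + r)^t = 2
Take ln of both sides: t × ln(1 + r) = ln(2)
t = ln(2) / ln(1 + r)
t = 0.693147 / 0.087645
t = 7.91

t = ln(2) / ln(1 + r) = 7.91 years


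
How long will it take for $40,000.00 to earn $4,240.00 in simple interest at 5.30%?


Rearrange the simple interest formula for t:
I = P × r × t  ⇒  t = I / (P × r)
t = $4,240.00 / ($40,000.00 × 0.053)
t = 2

t = I/(P×r) = 2 years


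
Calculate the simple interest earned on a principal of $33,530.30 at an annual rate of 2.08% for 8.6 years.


Simple interest formula: I = P × r × t
I = $33,530.30 × 0.0208 × 8.6
I = $5,997.90

I = P × r × t = $5,997.90


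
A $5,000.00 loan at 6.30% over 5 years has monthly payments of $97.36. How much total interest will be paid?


Total paid over the life of the loan = PMT × n.
Total paid = $97.36 × 60 = $5,841.60
Total interest = total paid − principal = $5,841.60 − $5,000.00 = $841.60

Total interest = (PMT × n) - PV = $841.60


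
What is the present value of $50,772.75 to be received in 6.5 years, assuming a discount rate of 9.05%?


Present value formula: PV = FV / (1 + r)^t
PV = $50,772.75 / (1 + 0.0905)^6.5
PV = $50,772.75 / 1.756171
PV = $28,911.05

PV = FV / (1 + r)^t = $28,911.05
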